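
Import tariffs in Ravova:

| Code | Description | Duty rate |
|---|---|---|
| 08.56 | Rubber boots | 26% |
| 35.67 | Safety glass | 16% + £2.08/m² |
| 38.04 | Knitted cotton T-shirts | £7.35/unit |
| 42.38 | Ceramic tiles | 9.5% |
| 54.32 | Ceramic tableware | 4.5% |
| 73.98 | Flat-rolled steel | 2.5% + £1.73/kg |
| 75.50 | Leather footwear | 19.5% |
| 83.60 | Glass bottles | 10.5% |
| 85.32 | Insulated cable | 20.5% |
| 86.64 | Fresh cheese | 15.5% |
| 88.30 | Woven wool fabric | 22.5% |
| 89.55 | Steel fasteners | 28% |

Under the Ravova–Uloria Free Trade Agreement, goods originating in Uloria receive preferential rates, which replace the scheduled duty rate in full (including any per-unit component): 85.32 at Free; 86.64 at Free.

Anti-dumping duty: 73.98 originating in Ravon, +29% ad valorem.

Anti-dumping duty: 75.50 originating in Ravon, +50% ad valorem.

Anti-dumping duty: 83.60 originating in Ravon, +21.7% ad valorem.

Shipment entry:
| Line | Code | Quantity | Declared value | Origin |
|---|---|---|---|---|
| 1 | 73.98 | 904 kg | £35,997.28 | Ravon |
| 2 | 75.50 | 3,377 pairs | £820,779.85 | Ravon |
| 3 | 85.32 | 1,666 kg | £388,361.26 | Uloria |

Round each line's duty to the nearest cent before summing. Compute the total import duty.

Line 1 (73.98, Ravon, 904 kg, £35,997.28):
Base rate for 73.98 is 2.5% + £1.73/kg.
Additional duty on 73.98 from Ravon: +29%. Applied ad valorem rate: 2.5% + 29% = 31.5%.
Duty = £35,997.28 × 31.5% + 904 × £1.73 = £12,903.06.
Line 2 (75.50, Ravon, 3,377 pairs, £820,779.85):
Base rate for 75.50 is 19.5%.
Additional duty on 75.50 from Ravon: +50%. Applied ad valorem rate: 19.5% + 50% = 69.5%.
Duty = £820,779.85 × 69.5% = £570,442.00.
Line 3 (85.32, Uloria, 1,666 kg, £388,361.26):
Base rate for 85.32 is 20.5%.
Origin Uloria qualifies under the Ravova–Uloria agreement and 85.32 is covered: preferential rate Free applies instead.
Duty = £388,361.26 × 0% = £0.00.
Total = £12,903.06 + £570,442.00 + £0.00 = £583,345.06.

£583,345.06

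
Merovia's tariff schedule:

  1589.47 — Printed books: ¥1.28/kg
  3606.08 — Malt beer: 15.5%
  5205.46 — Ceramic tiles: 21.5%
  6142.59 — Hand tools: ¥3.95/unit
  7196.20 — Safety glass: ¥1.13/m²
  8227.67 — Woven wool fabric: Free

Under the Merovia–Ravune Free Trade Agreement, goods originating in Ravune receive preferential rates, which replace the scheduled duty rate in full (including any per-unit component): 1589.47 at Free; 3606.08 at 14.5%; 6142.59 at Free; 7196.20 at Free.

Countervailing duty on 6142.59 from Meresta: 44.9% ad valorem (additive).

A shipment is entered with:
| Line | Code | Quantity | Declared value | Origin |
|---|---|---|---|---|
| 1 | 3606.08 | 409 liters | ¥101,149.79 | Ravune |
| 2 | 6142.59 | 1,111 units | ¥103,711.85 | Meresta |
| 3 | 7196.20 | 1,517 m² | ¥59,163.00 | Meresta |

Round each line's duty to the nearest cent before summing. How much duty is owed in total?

¥67,336.00

Line 1 (3606.08, Ravune, 409 liters, ¥101,149.79):
Base rate for 3606.08 is 15.5%.
Origin Ravune qualifies under the Merovia–Ravune agreement and 3606.08 is covered: preferential rate 14.5% applies instead.
Duty = ¥101,149.79 × 14.5% = ¥14,666.72.
Line 2 (6142.59, Meresta, 1,111 units, ¥103,711.85):
Base rate for 6142.59 is ¥3.95/unit.
6142.59 has an FTA preferential rate, but origin Meresta is not Ravune; base rate stands.
Additional duty on 6142.59 from Meresta: +44.9% ad valorem. Applied ad valorem rate = 44.9%.
Duty = ¥103,711.85 × 44.9% + 1,111 × ¥3.95 = ¥50,955.07.
Line 3 (7196.20, Meresta, 1,517 m², ¥59,163.00):
Base rate for 7196.20 is ¥1.13/m².
7196.20 has an FTA preferential rate, but origin Meresta is not Ravune; base rate stands.
Duty = 1,517 × ¥1.13 = ¥1,714.21.
Total = ¥14,666.72 + ¥50,955.07 + ¥1,714.21 = ¥67,336.00.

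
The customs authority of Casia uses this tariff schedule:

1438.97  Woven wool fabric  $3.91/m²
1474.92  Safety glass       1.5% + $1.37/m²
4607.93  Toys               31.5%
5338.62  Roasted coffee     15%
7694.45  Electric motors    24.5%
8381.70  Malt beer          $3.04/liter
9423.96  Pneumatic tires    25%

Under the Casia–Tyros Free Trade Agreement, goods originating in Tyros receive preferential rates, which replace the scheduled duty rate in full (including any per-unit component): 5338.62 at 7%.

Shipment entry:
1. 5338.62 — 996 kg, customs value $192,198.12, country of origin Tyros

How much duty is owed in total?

Line 1 (5338.62, Tyros, 996 kg, $192,198.12):
Base rate for 5338.62 is 15%.
Origin Tyros qualifies under the Casia–Tyros agreement and 5338.62 is covered: preferential rate 7% applies instead.
Duty = $192,198.12 × 7% = $13,453.87.

$13,453.87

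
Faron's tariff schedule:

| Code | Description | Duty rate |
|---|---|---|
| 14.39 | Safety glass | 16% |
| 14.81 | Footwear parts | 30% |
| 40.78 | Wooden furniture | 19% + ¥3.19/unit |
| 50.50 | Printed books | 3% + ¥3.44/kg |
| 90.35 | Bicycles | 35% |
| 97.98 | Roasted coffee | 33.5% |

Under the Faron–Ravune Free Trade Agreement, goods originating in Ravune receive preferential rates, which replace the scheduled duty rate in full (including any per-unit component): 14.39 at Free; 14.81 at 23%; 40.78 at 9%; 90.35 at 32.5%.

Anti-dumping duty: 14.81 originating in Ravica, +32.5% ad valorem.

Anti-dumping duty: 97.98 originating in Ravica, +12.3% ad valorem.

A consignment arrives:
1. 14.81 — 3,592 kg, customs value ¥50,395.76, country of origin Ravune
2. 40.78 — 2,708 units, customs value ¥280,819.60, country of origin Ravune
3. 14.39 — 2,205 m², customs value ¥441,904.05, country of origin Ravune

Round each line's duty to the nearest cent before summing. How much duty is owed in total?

Line 1 (14.81, Ravune, 3,592 kg, ¥50,395.76):
Base rate for 14.81 is 30%.
Origin Ravune qualifies under the Faron–Ravune agreement and 14.81 is covered: preferential rate 23% applies instead.
The additional-duty order on 14.81 targets Ravica, not Ravune; it does not apply.
Duty = ¥50,395.76 × 23% = ¥11,591.02.
Line 2 (40.78, Ravune, 2,708 units, ¥280,819.60):
Base rate for 40.78 is 19% + ¥3.19/unit.
Origin Ravune qualifies under the Faron–Ravune agreement and 40.78 is covered: preferential rate 9% applies instead.
Duty = ¥280,819.60 × 9% = ¥25,273.76.
Line 3 (14.39, Ravune, 2,205 m², ¥441,904.05):
Base rate for 14.39 is 16%.
Origin Ravune qualifies under the Faron–Ravune agreement and 14.39 is covered: preferential rate Free applies instead.
Duty = ¥441,904.05 × 0% = ¥0.00.
Total = ¥11,591.02 + ¥25,273.76 + ¥0.00 = ¥36,864.78.

¥36,864.78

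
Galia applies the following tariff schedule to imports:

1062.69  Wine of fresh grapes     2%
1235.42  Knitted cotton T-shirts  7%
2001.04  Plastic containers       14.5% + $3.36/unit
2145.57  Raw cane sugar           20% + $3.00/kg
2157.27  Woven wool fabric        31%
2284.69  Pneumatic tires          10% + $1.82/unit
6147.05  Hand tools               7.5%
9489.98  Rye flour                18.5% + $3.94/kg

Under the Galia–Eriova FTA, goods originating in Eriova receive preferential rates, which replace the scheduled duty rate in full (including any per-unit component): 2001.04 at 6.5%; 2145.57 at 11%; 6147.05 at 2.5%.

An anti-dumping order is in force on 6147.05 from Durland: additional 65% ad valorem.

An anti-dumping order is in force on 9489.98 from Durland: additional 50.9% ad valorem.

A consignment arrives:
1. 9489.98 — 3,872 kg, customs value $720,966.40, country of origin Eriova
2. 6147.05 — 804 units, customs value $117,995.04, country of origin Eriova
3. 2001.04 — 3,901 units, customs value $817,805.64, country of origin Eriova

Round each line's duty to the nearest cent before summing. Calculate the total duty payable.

$204,741.71

Line 1 (9489.98, Eriova, 3,872 kg, $720,966.40):
Base rate for 9489.98 is 18.5% + $3.94/kg.
Origin Eriova is the FTA partner but 9489.98 is not on the preference list; base rate stands.
The additional-duty order on 9489.98 targets Durland, not Eriova; it does not apply.
Duty = $720,966.40 × 18.5% + 3,872 × $3.94 = $148,634.46.
Line 2 (6147.05, Eriova, 804 units, $117,995.04):
Base rate for 6147.05 is 7.5%.
Origin Eriova qualifies under the Galia–Eriova agreement and 6147.05 is covered: preferential rate 2.5% applies instead.
The additional-duty order on 6147.05 targets Durland, not Eriova; it does not apply.
Duty = $117,995.04 × 2.5% = $2,949.88.
Line 3 (2001.04, Eriova, 3,901 units, $817,805.64):
Base rate for 2001.04 is 14.5% + $3.36/unit.
Origin Eriova qualifies under the Galia–Eriova agreement and 2001.04 is covered: preferential rate 6.5% applies instead.
Duty = $817,805.64 × 6.5% = $53,157.37.
Total = $148,634.46 + $2,949.88 + $53,157.37 = $204,741.71.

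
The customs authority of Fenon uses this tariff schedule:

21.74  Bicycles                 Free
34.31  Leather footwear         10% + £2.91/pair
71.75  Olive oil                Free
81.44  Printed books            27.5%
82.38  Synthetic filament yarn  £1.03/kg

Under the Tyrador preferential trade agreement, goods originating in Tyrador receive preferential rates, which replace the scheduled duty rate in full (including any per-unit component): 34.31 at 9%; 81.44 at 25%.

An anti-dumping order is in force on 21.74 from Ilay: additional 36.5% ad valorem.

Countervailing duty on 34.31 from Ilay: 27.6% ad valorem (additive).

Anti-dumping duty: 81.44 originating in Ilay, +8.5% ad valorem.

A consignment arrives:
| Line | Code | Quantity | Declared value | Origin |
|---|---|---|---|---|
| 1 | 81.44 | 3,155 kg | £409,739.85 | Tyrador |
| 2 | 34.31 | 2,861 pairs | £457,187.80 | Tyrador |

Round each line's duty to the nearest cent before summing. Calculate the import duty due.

Line 1 (81.44, Tyrador, 3,155 kg, £409,739.85):
Base rate for 81.44 is 27.5%.
Origin Tyrador qualifies under the Fenon–Tyrador agreement and 81.44 is covered: preferential rate 25% applies instead.
The additional-duty order on 81.44 targets Ilay, not Tyrador; it does not apply.
Duty = £409,739.85 × 25% = £102,434.96.
Line 2 (34.31, Tyrador, 2,861 pairs, £457,187.80):
Base rate for 34.31 is 10% + £2.91/pair.
Origin Tyrador qualifies under the Fenon–Tyrador agreement and 34.31 is covered: preferential rate 9% applies instead.
The additional-duty order on 34.31 targets Ilay, not Tyrador; it does not apply.
Duty = £457,187.80 × 9% = £41,146.90.
Total = £102,434.96 + £41,146.90 = £143,581.86.

£143,581.86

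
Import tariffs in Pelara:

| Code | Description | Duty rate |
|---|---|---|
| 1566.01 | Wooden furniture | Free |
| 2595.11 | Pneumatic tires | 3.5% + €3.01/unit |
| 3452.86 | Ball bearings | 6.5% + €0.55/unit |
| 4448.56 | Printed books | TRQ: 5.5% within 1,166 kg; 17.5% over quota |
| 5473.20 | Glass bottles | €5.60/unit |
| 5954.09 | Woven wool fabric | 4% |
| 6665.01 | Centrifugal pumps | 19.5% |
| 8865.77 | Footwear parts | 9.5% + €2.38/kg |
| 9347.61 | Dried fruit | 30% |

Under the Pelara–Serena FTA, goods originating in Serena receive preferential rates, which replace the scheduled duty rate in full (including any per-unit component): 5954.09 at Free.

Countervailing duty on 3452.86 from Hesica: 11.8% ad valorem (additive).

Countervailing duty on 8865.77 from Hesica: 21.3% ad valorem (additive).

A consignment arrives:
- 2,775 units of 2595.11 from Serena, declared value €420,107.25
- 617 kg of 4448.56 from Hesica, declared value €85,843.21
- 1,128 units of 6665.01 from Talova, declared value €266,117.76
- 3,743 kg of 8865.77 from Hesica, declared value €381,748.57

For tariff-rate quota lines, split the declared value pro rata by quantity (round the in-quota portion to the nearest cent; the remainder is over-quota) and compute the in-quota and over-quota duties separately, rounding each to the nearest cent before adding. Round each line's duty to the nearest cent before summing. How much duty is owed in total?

Line 1 (2595.11, Serena, 2,775 units, €420,107.25):
Base rate for 2595.11 is 3.5% + €3.01/unit.
Origin Serena is the FTA partner but 2595.11 is not on the preference list; base rate stands.
Duty = €420,107.25 × 3.5% + 2,775 × €3.01 = €23,056.50.
Line 2 (4448.56, Hesica, 617 kg, €85,843.21):
Code 4448.56 is under a tariff-rate quota (threshold 1,166 kg). Quantity 617 kg is within the quota, so the in-quota rate 5.5% applies to the full value.
Duty = €85,843.21 × 5.5% = €4,721.38.
Line 3 (6665.01, Talova, 1,128 units, €266,117.76):
Base rate for 6665.01 is 19.5%.
Duty = €266,117.76 × 19.5% = €51,892.96.
Line 4 (8865.77, Hesica, 3,743 kg, €381,748.57):
Base rate for 8865.77 is 9.5% + €2.38/kg.
Additional duty on 8865.77 from Hesica: +21.3%. Applied ad valorem rate: 9.5% + 21.3% = 30.8%.
Duty = €381,748.57 × 30.8% + 3,743 × €2.38 = €126,486.90.
Total = €23,056.50 + €4,721.38 + €51,892.96 + €126,486.90 = €206,157.74.

€206,157.74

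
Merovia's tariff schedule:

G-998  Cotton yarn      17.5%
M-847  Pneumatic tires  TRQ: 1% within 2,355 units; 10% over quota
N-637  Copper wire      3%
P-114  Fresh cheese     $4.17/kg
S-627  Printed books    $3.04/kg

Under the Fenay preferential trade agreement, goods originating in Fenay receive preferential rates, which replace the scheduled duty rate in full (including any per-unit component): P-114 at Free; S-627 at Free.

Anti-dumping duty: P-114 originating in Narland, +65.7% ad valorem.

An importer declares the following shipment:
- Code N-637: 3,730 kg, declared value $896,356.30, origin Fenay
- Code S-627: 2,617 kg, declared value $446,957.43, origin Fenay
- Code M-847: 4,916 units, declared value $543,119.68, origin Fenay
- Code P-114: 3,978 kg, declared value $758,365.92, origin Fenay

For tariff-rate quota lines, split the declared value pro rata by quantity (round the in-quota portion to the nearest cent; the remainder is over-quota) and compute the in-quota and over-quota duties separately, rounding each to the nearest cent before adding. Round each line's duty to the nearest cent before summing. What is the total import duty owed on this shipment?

$57,786.42

Line 1 (N-637, Fenay, 3,730 kg, $896,356.30):
Base rate for N-637 is 3%.
Origin Fenay is the FTA partner but N-637 is not on the preference list; base rate stands.
Duty = $896,356.30 × 3% = $26,890.69.
Line 2 (S-627, Fenay, 2,617 kg, $446,957.43):
Base rate for S-627 is $3.04/kg.
Origin Fenay qualifies under the Merovia–Fenay agreement and S-627 is covered: preferential rate Free applies instead.
Duty = $446,957.43 × 0% = $0.00.
Line 3 (M-847, Fenay, 4,916 units, $543,119.68):
Code M-847 is under a tariff-rate quota (threshold 2,355 units). In-quota: 2,355 units at 1%; over-quota: 2,561 units at 10%.
Pro-rata value split: in-quota = $543,119.68 × 2,355/4,916 = $260,180.40; over-quota = $543,119.68 − $260,180.40 = $282,939.28.
In-quota duty = $260,180.40 × 1% = $2,601.80. Over-quota duty = $282,939.28 × 10% = $28,293.93.
Line duty = $2,601.80 + $28,293.93 = $30,895.73.
Line 4 (P-114, Fenay, 3,978 kg, $758,365.92):
Base rate for P-114 is $4.17/kg.
Origin Fenay qualifies under the Merovia–Fenay agreement and P-114 is covered: preferential rate Free applies instead.
The additional-duty order on P-114 targets Narland, not Fenay; it does not apply.
Duty = $758,365.92 × 0% = $0.00.
Total = $26,890.69 + $0.00 + $30,895.73 + $0.00 = $57,786.42.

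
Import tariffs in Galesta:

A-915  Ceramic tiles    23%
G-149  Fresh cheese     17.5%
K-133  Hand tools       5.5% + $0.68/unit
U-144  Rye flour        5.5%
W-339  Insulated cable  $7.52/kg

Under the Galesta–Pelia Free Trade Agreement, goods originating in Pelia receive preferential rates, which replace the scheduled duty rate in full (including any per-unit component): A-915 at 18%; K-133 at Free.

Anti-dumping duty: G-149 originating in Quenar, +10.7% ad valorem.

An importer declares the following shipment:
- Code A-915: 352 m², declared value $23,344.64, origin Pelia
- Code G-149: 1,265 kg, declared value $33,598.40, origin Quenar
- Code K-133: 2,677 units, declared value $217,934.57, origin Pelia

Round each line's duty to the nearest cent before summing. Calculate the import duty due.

Line 1 (A-915, Pelia, 352 m², $23,344.64):
Base rate for A-915 is 23%.
Origin Pelia qualifies under the Galesta–Pelia agreement and A-915 is covered: preferential rate 18% applies instead.
Duty = $23,344.64 × 18% = $4,202.04.
Line 2 (G-149, Quenar, 1,265 kg, $33,598.40):
Base rate for G-149 is 17.5%.
Additional duty on G-149 from Quenar: +10.7%. Applied ad valorem rate: 17.5% + 10.7% = 28.2%.
Duty = $33,598.40 × 28.2% = $9,474.75.
Line 3 (K-133, Pelia, 2,677 units, $217,934.57):
Base rate for K-133 is 5.5% + $0.68/unit.
Origin Pelia qualifies under the Galesta–Pelia agreement and K-133 is covered: preferential rate Free applies instead.
Duty = $217,934.57 × 0% = $0.00.
Total = $4,202.04 + $9,474.75 + $0.00 = $13,676.79.

$13,676.79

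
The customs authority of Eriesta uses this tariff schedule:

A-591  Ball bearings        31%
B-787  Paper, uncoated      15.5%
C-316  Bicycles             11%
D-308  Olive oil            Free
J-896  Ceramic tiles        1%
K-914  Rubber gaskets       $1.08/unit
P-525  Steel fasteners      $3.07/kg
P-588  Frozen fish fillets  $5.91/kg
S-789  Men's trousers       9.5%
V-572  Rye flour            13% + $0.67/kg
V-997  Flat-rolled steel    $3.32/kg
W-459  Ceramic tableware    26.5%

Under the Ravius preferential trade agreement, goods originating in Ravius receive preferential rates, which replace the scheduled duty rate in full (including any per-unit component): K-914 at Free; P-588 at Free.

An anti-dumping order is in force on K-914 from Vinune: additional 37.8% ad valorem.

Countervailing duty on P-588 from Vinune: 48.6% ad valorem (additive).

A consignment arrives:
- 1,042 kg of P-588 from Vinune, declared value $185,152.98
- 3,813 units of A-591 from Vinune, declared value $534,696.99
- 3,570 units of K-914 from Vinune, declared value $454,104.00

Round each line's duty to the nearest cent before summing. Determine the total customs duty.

Line 1 (P-588, Vinune, 1,042 kg, $185,152.98):
Base rate for P-588 is $5.91/kg.
P-588 has an FTA preferential rate, but origin Vinune is not Ravius; base rate stands.
Additional duty on P-588 from Vinune: +48.6% ad valorem. Applied ad valorem rate = 48.6%.
Duty = $185,152.98 × 48.6% + 1,042 × $5.91 = $96,142.57.
Line 2 (A-591, Vinune, 3,813 units, $534,696.99):
Base rate for A-591 is 31%.
Duty = $534,696.99 × 31% = $165,756.07.
Line 3 (K-914, Vinune, 3,570 units, $454,104.00):
Base rate for K-914 is $1.08/unit.
K-914 has an FTA preferential rate, but origin Vinune is not Ravius; base rate stands.
Additional duty on K-914 from Vinune: +37.8% ad valorem. Applied ad valorem rate = 37.8%.
Duty = $454,104.00 × 37.8% + 3,570 × $1.08 = $175,506.91.
Total = $96,142.57 + $165,756.07 + $175,506.91 = $437,405.55.

$437,405.55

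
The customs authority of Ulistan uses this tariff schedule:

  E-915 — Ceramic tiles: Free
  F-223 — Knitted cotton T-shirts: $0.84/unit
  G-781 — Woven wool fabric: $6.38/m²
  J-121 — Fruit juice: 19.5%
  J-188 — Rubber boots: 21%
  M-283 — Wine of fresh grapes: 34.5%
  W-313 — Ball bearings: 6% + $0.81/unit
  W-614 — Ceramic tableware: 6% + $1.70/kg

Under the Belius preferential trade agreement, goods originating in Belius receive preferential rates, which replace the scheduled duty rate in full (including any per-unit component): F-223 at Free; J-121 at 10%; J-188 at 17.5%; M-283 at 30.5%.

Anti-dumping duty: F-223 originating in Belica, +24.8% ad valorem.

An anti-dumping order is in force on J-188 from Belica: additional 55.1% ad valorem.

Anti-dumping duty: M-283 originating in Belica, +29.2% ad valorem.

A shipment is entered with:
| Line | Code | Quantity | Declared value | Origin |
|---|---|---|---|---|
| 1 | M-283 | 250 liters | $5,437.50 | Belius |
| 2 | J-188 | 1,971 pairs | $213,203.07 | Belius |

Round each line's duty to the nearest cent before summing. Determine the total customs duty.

$38,968.98

Line 1 (M-283, Belius, 250 liters, $5,437.50):
Base rate for M-283 is 34.5%.
Origin Belius qualifies under the Ulistan–Belius agreement and M-283 is covered: preferential rate 30.5% applies instead.
The additional-duty order on M-283 targets Belica, not Belius; it does not apply.
Duty = $5,437.50 × 30.5% = $1,658.44.
Line 2 (J-188, Belius, 1,971 pairs, $213,203.07):
Base rate for J-188 is 21%.
Origin Belius qualifies under the Ulistan–Belius agreement and J-188 is covered: preferential rate 17.5% applies instead.
The additional-duty order on J-188 targets Belica, not Belius; it does not apply.
Duty = $213,203.07 × 17.5% = $37,310.54.
Total = $1,658.44 + $37,310.54 = $38,968.98.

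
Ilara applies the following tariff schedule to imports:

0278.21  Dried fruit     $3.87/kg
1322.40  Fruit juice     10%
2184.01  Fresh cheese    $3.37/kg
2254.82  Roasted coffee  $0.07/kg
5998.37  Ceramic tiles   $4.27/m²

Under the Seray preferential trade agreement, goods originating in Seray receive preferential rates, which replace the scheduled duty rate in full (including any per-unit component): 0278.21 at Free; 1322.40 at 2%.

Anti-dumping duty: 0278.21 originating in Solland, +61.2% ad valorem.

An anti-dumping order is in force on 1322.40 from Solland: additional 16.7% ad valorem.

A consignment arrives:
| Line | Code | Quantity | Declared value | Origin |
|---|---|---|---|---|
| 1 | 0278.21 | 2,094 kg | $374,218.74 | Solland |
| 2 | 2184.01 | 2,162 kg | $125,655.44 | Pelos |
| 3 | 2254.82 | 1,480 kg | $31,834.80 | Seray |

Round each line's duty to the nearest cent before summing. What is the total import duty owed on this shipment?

$244,515.19

Line 1 (0278.21, Solland, 2,094 kg, $374,218.74):
Base rate for 0278.21 is $3.87/kg.
0278.21 has an FTA preferential rate, but origin Solland is not Seray; base rate stands.
Additional duty on 0278.21 from Solland: +61.2% ad valorem. Applied ad valorem rate = 61.2%.
Duty = $374,218.74 × 61.2% + 2,094 × $3.87 = $237,125.65.
Line 2 (2184.01, Pelos, 2,162 kg, $125,655.44):
Base rate for 2184.01 is $3.37/kg.
Duty = 2,162 × $3.37 = $7,285.94.
Line 3 (2254.82, Seray, 1,480 kg, $31,834.80):
Base rate for 2254.82 is $0.07/kg.
Origin Seray is the FTA partner but 2254.82 is not on the preference list; base rate stands.
Duty = 1,480 × $0.07 = $103.60.
Total = $237,125.65 + $7,285.94 + $103.60 = $244,515.19.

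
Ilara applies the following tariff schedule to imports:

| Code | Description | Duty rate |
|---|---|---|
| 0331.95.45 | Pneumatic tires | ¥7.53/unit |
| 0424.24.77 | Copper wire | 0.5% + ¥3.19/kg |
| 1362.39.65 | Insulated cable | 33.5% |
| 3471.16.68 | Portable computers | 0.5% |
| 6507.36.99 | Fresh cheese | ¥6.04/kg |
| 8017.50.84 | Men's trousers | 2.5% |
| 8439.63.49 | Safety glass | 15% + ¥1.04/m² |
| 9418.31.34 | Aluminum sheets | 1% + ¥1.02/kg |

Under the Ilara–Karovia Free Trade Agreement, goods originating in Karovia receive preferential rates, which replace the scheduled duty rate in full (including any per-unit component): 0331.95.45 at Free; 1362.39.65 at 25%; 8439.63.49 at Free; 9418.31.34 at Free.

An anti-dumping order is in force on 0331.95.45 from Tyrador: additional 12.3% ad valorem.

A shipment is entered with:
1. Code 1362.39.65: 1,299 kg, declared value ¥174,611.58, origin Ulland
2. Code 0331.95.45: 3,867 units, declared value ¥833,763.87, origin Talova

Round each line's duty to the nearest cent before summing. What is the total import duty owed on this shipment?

¥87,613.39

Line 1 (1362.39.65, Ulland, 1,299 kg, ¥174,611.58):
Base rate for 1362.39.65 is 33.5%.
1362.39.65 has an FTA preferential rate, but origin Ulland is not Karovia; base rate stands.
Duty = ¥174,611.58 × 33.5% = ¥58,494.88.
Line 2 (0331.95.45, Talova, 3,867 units, ¥833,763.87):
Base rate for 0331.95.45 is ¥7.53/unit.
0331.95.45 has an FTA preferential rate, but origin Talova is not Karovia; base rate stands.
The additional-duty order on 0331.95.45 targets Tyrador, not Talova; it does not apply.
Duty = 3,867 × ¥7.53 = ¥29,118.51.
Total = ¥58,494.88 + ¥29,118.51 = ¥87,613.39.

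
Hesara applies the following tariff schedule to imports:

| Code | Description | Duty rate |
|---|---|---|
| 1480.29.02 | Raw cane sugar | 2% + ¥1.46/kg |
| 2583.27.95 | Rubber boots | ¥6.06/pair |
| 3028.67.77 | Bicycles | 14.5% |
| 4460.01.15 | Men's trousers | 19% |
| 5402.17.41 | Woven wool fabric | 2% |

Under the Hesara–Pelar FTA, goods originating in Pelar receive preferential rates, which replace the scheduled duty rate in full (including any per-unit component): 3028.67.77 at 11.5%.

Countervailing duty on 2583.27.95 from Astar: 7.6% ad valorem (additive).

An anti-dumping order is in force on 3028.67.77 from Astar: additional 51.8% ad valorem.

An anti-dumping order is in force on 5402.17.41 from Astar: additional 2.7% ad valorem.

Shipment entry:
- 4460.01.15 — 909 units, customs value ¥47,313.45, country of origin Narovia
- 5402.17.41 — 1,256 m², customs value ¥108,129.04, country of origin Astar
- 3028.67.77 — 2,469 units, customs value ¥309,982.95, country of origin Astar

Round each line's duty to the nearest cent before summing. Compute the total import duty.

Line 1 (4460.01.15, Narovia, 909 units, ¥47,313.45):
Base rate for 4460.01.15 is 19%.
Duty = ¥47,313.45 × 19% = ¥8,989.56.
Line 2 (5402.17.41, Astar, 1,256 m², ¥108,129.04):
Base rate for 5402.17.41 is 2%.
Additional duty on 5402.17.41 from Astar: +2.7%. Applied ad valorem rate: 2% + 2.7% = 4.7%.
Duty = ¥108,129.04 × 4.7% = ¥5,082.06.
Line 3 (3028.67.77, Astar, 2,469 units, ¥309,982.95):
Base rate for 3028.67.77 is 14.5%.
3028.67.77 has an FTA preferential rate, but origin Astar is not Pelar; base rate stands.
Additional duty on 3028.67.77 from Astar: +51.8%. Applied ad valorem rate: 14.5% + 51.8% = 66.3%.
Duty = ¥309,982.95 × 66.3% = ¥205,518.70.
Total = ¥8,989.56 + ¥5,082.06 + ¥205,518.70 = ¥219,590.32.

¥219,590.32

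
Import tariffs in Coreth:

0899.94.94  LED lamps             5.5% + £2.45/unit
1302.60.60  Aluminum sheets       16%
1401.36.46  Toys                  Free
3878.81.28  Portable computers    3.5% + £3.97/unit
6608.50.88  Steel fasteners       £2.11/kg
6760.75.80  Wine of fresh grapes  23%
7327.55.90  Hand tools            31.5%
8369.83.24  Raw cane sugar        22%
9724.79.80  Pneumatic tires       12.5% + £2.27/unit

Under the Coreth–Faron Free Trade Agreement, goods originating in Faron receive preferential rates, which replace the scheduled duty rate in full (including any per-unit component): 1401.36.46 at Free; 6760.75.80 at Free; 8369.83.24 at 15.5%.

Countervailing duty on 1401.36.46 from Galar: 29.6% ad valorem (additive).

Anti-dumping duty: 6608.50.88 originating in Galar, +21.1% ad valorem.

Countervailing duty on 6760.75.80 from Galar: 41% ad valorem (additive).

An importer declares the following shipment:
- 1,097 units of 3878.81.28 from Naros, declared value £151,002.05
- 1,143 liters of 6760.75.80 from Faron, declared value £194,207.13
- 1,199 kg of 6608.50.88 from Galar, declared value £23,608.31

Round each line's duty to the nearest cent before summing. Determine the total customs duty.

£17,151.40

Line 1 (3878.81.28, Naros, 1,097 units, £151,002.05):
Base rate for 3878.81.28 is 3.5% + £3.97/unit.
Duty = £151,002.05 × 3.5% + 1,097 × £3.97 = £9,640.16.
Line 2 (6760.75.80, Faron, 1,143 liters, £194,207.13):
Base rate for 6760.75.80 is 23%.
Origin Faron qualifies under the Coreth–Faron agreement and 6760.75.80 is covered: preferential rate Free applies instead.
The additional-duty order on 6760.75.80 targets Galar, not Faron; it does not apply.
Duty = £194,207.13 × 0% = £0.00.
Line 3 (6608.50.88, Galar, 1,199 kg, £23,608.31):
Base rate for 6608.50.88 is £2.11/kg.
Additional duty on 6608.50.88 from Galar: +21.1% ad valorem. Applied ad valorem rate = 21.1%.
Duty = £23,608.31 × 21.1% + 1,199 × £2.11 = £7,511.24.
Total = £9,640.16 + £0.00 + £7,511.24 = £17,151.40.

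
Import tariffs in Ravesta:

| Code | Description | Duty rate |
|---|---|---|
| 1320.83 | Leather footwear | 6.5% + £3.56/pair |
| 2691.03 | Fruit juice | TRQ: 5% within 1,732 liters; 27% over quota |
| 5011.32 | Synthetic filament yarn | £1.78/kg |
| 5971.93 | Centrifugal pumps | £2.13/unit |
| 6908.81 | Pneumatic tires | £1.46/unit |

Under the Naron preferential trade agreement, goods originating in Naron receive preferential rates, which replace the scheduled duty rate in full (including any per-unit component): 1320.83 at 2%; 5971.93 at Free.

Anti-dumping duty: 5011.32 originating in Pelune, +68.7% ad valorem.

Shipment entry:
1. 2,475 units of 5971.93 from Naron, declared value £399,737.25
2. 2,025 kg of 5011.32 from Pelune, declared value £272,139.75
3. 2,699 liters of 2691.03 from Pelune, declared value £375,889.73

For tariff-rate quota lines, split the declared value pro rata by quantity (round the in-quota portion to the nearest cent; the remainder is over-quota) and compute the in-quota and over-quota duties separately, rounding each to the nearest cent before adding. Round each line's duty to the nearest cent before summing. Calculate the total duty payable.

Line 1 (5971.93, Naron, 2,475 units, £399,737.25):
Base rate for 5971.93 is £2.13/unit.
Origin Naron qualifies under the Ravesta–Naron agreement and 5971.93 is covered: preferential rate Free applies instead.
Duty = £399,737.25 × 0% = £0.00.
Line 2 (5011.32, Pelune, 2,025 kg, £272,139.75):
Base rate for 5011.32 is £1.78/kg.
Additional duty on 5011.32 from Pelune: +68.7% ad valorem. Applied ad valorem rate = 68.7%.
Duty = £272,139.75 × 68.7% + 2,025 × £1.78 = £190,564.51.
Line 3 (2691.03, Pelune, 2,699 liters, £375,889.73):
Code 2691.03 is under a tariff-rate quota (threshold 1,732 liters). In-quota: 1,732 liters at 5%; over-quota: 967 liters at 27%.
Pro-rata value split: in-quota = £375,889.73 × 1,732/2,699 = £241,215.64; over-quota = £375,889.73 − £241,215.64 = £134,674.09.
In-quota duty = £241,215.64 × 5% = £12,060.78. Over-quota duty = £134,674.09 × 27% = £36,362.00.
Line duty = £12,060.78 + £36,362.00 = £48,422.78.
Total = £0.00 + £190,564.51 + £48,422.78 = £238,987.29.

£238,987.29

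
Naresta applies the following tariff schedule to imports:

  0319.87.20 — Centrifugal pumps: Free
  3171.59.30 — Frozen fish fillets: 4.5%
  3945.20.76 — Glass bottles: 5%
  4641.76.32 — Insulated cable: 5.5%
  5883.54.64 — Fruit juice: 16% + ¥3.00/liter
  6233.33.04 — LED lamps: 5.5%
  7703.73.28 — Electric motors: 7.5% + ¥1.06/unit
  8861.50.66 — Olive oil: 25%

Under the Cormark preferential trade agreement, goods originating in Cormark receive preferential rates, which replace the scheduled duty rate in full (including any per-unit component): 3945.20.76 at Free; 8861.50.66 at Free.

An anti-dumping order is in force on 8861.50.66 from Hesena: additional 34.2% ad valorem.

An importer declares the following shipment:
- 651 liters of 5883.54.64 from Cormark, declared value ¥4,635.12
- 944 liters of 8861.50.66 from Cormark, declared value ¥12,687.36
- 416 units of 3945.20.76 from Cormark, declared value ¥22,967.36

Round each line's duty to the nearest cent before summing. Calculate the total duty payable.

¥2,694.62

Line 1 (5883.54.64, Cormark, 651 liters, ¥4,635.12):
Base rate for 5883.54.64 is 16% + ¥3.00/liter.
Origin Cormark is the FTA partner but 5883.54.64 is not on the preference list; base rate stands.
Duty = ¥4,635.12 × 16% + 651 × ¥3.00 = ¥2,694.62.
Line 2 (8861.50.66, Cormark, 944 liters, ¥12,687.36):
Base rate for 8861.50.66 is 25%.
Origin Cormark qualifies under the Naresta–Cormark agreement and 8861.50.66 is covered: preferential rate Free applies instead.
The additional-duty order on 8861.50.66 targets Hesena, not Cormark; it does not apply.
Duty = ¥12,687.36 × 0% = ¥0.00.
Line 3 (3945.20.76, Cormark, 416 units, ¥22,967.36):
Base rate for 3945.20.76 is 5%.
Origin Cormark qualifies under the Naresta–Cormark agreement and 3945.20.76 is covered: preferential rate Free applies instead.
Duty = ¥22,967.36 × 0% = ¥0.00.
Total = ¥2,694.62 + ¥0.00 + ¥0.00 = ¥2,694.62.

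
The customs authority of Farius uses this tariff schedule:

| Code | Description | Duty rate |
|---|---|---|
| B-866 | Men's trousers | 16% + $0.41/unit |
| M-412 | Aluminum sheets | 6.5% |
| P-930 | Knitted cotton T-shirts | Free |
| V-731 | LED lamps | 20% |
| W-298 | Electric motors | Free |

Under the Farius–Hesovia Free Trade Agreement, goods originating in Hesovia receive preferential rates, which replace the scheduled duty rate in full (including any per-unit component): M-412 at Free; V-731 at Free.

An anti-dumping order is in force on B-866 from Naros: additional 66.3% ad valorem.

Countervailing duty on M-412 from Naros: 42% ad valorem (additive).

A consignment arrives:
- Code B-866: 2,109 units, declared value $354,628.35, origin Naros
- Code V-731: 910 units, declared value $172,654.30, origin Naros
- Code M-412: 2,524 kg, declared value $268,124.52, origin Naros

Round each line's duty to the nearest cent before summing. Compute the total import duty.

$457,295.07

Line 1 (B-866, Naros, 2,109 units, $354,628.35):
Base rate for B-866 is 16% + $0.41/unit.
Additional duty on B-866 from Naros: +66.3%. Applied ad valorem rate: 16% + 66.3% = 82.3%.
Duty = $354,628.35 × 82.3% + 2,109 × $0.41 = $292,723.82.
Line 2 (V-731, Naros, 910 units, $172,654.30):
Base rate for V-731 is 20%.
V-731 has an FTA preferential rate, but origin Naros is not Hesovia; base rate stands.
Duty = $172,654.30 × 20% = $34,530.86.
Line 3 (M-412, Naros, 2,524 kg, $268,124.52):
Base rate for M-412 is 6.5%.
M-412 has an FTA preferential rate, but origin Naros is not Hesovia; base rate stands.
Additional duty on M-412 from Naros: +42%. Applied ad valorem rate: 6.5% + 42% = 48.5%.
Duty = $268,124.52 × 48.5% = $130,040.39.
Total = $292,723.82 + $34,530.86 + $130,040.39 = $457,295.07.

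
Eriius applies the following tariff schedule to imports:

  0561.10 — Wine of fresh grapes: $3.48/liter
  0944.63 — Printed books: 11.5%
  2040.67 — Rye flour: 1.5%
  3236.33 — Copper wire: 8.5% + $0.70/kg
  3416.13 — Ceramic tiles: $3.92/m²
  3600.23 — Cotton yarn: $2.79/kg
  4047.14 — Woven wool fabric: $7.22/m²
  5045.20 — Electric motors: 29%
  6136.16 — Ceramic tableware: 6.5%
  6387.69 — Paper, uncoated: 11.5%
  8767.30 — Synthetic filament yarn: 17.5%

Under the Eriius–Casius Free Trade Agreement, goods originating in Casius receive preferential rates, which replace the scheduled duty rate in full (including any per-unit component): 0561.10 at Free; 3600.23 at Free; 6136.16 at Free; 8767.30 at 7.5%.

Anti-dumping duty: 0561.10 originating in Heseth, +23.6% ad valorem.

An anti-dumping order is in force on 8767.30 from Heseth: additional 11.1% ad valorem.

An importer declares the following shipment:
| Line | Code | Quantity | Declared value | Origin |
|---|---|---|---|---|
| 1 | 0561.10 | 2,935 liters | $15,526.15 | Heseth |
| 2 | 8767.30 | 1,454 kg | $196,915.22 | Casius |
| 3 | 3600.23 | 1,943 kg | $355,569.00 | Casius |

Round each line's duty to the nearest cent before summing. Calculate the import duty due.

$28,646.61

Line 1 (0561.10, Heseth, 2,935 liters, $15,526.15):
Base rate for 0561.10 is $3.48/liter.
0561.10 has an FTA preferential rate, but origin Heseth is not Casius; base rate stands.
Additional duty on 0561.10 from Heseth: +23.6% ad valorem. Applied ad valorem rate = 23.6%.
Duty = $15,526.15 × 23.6% + 2,935 × $3.48 = $13,877.97.
Line 2 (8767.30, Casius, 1,454 kg, $196,915.22):
Base rate for 8767.30 is 17.5%.
Origin Casius qualifies under the Eriius–Casius agreement and 8767.30 is covered: preferential rate 7.5% applies instead.
The additional-duty order on 8767.30 targets Heseth, not Casius; it does not apply.
Duty = $196,915.22 × 7.5% = $14,768.64.
Line 3 (3600.23, Casius, 1,943 kg, $355,569.00):
Base rate for 3600.23 is $2.79/kg.
Origin Casius qualifies under the Eriius–Casius agreement and 3600.23 is covered: preferential rate Free applies instead.
Duty = $355,569.00 × 0% = $0.00.
Total = $13,877.97 + $14,768.64 + $0.00 = $28,646.61.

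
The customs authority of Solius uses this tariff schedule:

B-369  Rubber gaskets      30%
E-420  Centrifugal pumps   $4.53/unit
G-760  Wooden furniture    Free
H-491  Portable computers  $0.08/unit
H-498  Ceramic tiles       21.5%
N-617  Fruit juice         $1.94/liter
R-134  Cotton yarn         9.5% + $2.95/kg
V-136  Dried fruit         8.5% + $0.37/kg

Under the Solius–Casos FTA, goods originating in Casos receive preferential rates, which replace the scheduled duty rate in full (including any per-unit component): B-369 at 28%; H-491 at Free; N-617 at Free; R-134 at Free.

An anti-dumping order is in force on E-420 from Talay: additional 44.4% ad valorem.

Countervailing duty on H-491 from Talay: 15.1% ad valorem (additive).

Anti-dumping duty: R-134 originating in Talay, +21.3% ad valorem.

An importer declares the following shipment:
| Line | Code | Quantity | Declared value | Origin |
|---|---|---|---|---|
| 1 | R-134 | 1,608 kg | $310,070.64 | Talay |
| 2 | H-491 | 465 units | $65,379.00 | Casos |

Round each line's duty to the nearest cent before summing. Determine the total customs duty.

Line 1 (R-134, Talay, 1,608 kg, $310,070.64):
Base rate for R-134 is 9.5% + $2.95/kg.
R-134 has an FTA preferential rate, but origin Talay is not Casos; base rate stands.
Additional duty on R-134 from Talay: +21.3%. Applied ad valorem rate: 9.5% + 21.3% = 30.8%.
Duty = $310,070.64 × 30.8% + 1,608 × $2.95 = $100,245.36.
Line 2 (H-491, Casos, 465 units, $65,379.00):
Base rate for H-491 is $0.08/unit.
Origin Casos qualifies under the Solius–Casos agreement and H-491 is covered: preferential rate Free applies instead.
The additional-duty order on H-491 targets Talay, not Casos; it does not apply.
Duty = $65,379.00 × 0% = $0.00.
Total = $100,245.36 + $0.00 = $100,245.36.

$100,245.36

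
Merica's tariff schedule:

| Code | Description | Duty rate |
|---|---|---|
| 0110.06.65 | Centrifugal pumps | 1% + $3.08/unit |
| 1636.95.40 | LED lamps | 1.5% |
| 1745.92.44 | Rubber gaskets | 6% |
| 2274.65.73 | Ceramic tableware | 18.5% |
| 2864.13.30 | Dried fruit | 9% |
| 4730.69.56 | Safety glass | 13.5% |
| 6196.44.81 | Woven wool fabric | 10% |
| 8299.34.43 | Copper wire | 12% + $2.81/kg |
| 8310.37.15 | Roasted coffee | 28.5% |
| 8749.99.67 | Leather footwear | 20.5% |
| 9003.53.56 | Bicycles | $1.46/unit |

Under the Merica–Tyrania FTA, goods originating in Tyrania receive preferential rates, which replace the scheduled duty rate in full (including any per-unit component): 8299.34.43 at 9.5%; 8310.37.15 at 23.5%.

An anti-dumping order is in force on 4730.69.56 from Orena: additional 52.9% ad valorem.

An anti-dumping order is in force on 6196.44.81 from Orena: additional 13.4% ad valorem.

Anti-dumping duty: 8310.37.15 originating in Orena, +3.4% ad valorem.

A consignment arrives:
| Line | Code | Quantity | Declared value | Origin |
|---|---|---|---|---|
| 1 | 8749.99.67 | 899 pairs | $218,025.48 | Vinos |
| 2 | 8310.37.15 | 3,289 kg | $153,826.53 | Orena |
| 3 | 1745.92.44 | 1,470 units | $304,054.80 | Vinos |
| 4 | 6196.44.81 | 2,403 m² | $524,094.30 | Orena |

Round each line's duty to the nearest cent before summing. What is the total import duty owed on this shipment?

Line 1 (8749.99.67, Vinos, 899 pairs, $218,025.48):
Base rate for 8749.99.67 is 20.5%.
Duty = $218,025.48 × 20.5% = $44,695.22.
Line 2 (8310.37.15, Orena, 3,289 kg, $153,826.53):
Base rate for 8310.37.15 is 28.5%.
8310.37.15 has an FTA preferential rate, but origin Orena is not Tyrania; base rate stands.
Additional duty on 8310.37.15 from Orena: +3.4%. Applied ad valorem rate: 28.5% + 3.4% = 31.9%.
Duty = $153,826.53 × 31.9% = $49,070.66.
Line 3 (1745.92.44, Vinos, 1,470 units, $304,054.80):
Base rate for 1745.92.44 is 6%.
Duty = $304,054.80 × 6% = $18,243.29.
Line 4 (6196.44.81, Orena, 2,403 m², $524,094.30):
Base rate for 6196.44.81 is 10%.
Additional duty on 6196.44.81 from Orena: +13.4%. Applied ad valorem rate: 10% + 13.4% = 23.4%.
Duty = $524,094.30 × 23.4% = $122,638.07.
Total = $44,695.22 + $49,070.66 + $18,243.29 + $122,638.07 = $234,647.24.

$234,647.24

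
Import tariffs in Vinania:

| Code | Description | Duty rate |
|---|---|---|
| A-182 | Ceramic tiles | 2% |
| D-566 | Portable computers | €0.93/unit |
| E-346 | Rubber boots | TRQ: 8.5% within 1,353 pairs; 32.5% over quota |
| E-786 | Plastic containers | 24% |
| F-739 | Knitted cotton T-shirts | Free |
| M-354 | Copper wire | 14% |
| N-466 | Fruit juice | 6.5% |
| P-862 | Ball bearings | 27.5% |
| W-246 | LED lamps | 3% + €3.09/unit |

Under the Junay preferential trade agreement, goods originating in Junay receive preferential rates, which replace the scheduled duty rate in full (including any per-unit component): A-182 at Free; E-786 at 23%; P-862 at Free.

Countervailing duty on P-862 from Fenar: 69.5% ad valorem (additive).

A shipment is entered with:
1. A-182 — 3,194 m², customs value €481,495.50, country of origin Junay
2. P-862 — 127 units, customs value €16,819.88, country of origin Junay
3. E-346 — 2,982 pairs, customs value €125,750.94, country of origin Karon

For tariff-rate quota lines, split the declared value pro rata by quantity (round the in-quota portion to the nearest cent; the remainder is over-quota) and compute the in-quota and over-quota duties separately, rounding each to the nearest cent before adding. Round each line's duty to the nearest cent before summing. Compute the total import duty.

€27,175.61

Line 1 (A-182, Junay, 3,194 m², €481,495.50):
Base rate for A-182 is 2%.
Origin Junay qualifies under the Vinania–Junay agreement and A-182 is covered: preferential rate Free applies instead.
Duty = €481,495.50 × 0% = €0.00.
Line 2 (P-862, Junay, 127 units, €16,819.88):
Base rate for P-862 is 27.5%.
Origin Junay qualifies under the Vinania–Junay agreement and P-862 is covered: preferential rate Free applies instead.
The additional-duty order on P-862 targets Fenar, not Junay; it does not apply.
Duty = €16,819.88 × 0% = €0.00.
Line 3 (E-346, Karon, 2,982 pairs, €125,750.94):
Code E-346 is under a tariff-rate quota (threshold 1,353 pairs). In-quota: 1,353 pairs at 8.5%; over-quota: 1,629 pairs at 32.5%.
Pro-rata value split: in-quota = €125,750.94 × 1,353/2,982 = €57,056.01; over-quota = €125,750.94 − €57,056.01 = €68,694.93.
In-quota duty = €57,056.01 × 8.5% = €4,849.76. Over-quota duty = €68,694.93 × 32.5% = €22,325.85.
Line duty = €4,849.76 + €22,325.85 = €27,175.61.
Total = €0.00 + €0.00 + €27,175.61 = €27,175.61.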